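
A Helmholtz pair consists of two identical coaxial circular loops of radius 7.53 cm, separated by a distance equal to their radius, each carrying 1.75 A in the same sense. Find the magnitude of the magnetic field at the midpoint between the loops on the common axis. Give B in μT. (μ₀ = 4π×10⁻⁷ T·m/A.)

B ≈ 20.9 μT

Each loop contributes B = μ₀IR²/[2(R²+z²)^(3/2)] on the axis, with z measured from that loop.
Loop 1 (z = 0.03765 m): B₁ = 1.04×10⁻⁵ T. Loop 2 (z = 0.03765 m): B₂ = 1.04×10⁻⁵ T.
The fields add: B = B₁ + B₂ = 2.09×10⁻⁵ T.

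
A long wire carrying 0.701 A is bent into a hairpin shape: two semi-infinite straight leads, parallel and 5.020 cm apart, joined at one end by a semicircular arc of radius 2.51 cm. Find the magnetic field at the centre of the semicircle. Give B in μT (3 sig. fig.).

B ≈ 14.4 μT

The semicircular arc contributes B_arc = μ₀I·π/(4πR) = μ₀I/(4R) = 8.77×10⁻⁶ T.
Each semi-infinite lead is at perpendicular distance R = 0.0251 m from the centre, with the perpendicular foot at its near end, so it contributes μ₀I/(4πR); both point the same way, together 5.59×10⁻⁶ T.
Arc and leads all point the same direction: B = 8.77×10⁻⁶ + 5.59×10⁻⁶ = 1.44×10⁻⁵ T.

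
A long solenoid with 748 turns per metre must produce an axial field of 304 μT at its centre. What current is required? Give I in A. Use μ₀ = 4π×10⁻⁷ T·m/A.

Inside a long solenoid B = μ₀nI with n = 748 m⁻¹, so I = B/(μ₀n).
I = 3.04×10⁻⁴ / (4π×10⁻⁷ × 748) = 0.323 A.

I ≈ 0.323 A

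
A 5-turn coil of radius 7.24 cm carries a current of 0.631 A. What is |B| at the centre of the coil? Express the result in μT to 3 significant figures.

For an N-turn flat coil, B = Nμ₀I/(2R) with R = 0.0724 m.
B = 5 × 5.48×10⁻⁶ T = 2.74×10⁻⁵ T.

B ≈ 27.4 μT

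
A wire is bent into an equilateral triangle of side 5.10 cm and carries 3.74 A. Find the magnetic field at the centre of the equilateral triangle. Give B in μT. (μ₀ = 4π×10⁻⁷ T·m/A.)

Each side is a finite straight segment at perpendicular distance d = a/(2 tan(π/3)) = 0.01472 m from the centre, with end-angles ±π/3.
One side contributes B₁ = (μ₀I/4πd)·2 sin(π/3) = 4.40×10⁻⁵ T.
All 3 sides add in the same direction: B = 3 × 4.40×10⁻⁵ = 1.32×10⁻⁴ T.

B ≈ 132 μT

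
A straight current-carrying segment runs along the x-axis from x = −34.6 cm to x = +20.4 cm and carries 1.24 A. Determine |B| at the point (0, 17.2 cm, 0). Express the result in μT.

B ≈ 1.20 μT

For a finite straight segment, B = (μ₀I/4πd)(sinθ₁ + sinθ₂), where θ₁, θ₂ are the angles from the perpendicular to each end.
The perpendicular distance is d = 0.172 m; the end-offsets along the wire are a = 0.346 m and b = 0.204 m.
sinθ₁ = 0.346/√(0.346²+0.172²) = 0.8955; sinθ₂ = 0.204/√(0.204²+0.172²) = 0.7645.
B = (4π×10⁻⁷ × 1.24) / (4π × 0.172) × (0.8955 + 0.7645) = 1.20×10⁻⁶ T.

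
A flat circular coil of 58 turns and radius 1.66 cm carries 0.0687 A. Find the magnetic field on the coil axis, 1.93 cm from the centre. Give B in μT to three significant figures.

B ≈ 41.8 μT

For an N-turn flat coil, B = Nμ₀IR²/[2(R²+z²)^(3/2)] with R = 0.0166 m, z = 0.0193 m.
B = 58 × 7.21×10⁻⁷ T = 4.18×10⁻⁵ T.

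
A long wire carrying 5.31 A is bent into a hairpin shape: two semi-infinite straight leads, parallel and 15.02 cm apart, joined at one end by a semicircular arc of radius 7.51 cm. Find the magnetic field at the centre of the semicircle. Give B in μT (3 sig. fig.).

B ≈ 36.4 μT

The semicircular arc contributes B_arc = μ₀I·π/(4πR) = μ₀I/(4R) = 2.22×10⁻⁵ T.
Each semi-infinite lead is at perpendicular distance R = 0.0751 m from the centre, with the perpendicular foot at its near end, so it contributes μ₀I/(4πR); both point the same way, together 1.41×10⁻⁵ T.
Arc and leads all point the same direction: B = 2.22×10⁻⁵ + 1.41×10⁻⁵ = 3.64×10⁻⁵ T.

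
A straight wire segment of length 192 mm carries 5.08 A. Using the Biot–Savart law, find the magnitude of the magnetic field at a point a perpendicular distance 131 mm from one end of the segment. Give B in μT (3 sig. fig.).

B ≈ 3.20 μT

For a finite straight segment, B = (μ₀I/4πd)(sinθ₁ + sinθ₂), where θ₁, θ₂ are the angles from the perpendicular to each end.
The perpendicular foot is at one end, so the two end-offsets along the wire are 0 and L = 0.192 m.
sinθ₁ = 0/√(0²+0.131²) = 0.0000; sinθ₂ = 0.192/√(0.192²+0.131²) = 0.8260.
B = (4π×10⁻⁷ × 5.08) / (4π × 0.131) × (0.0000 + 0.8260) = 3.20×10⁻⁶ T.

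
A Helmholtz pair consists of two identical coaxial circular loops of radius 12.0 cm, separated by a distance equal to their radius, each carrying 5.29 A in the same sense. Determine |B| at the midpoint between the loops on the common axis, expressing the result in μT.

Each loop contributes B = μ₀IR²/[2(R²+z²)^(3/2)] on the axis, with z measured from that loop.
Loop 1 (z = 0.06 m): B₁ = 1.98×10⁻⁵ T. Loop 2 (z = 0.06 m): B₂ = 1.98×10⁻⁵ T.
The fields add: B = B₁ + B₂ = 3.96×10⁻⁵ T.

B ≈ 39.6 μT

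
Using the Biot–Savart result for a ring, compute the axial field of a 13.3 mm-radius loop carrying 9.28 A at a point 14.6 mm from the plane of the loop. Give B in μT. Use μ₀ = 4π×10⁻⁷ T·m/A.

On the axis of a circular loop, B = μ₀IR² / [2(R²+z²)^(3/2)].
R² + z² = (0.0133)² + (0.0146)² = 0.0003901 m², and (R²+z²)^(3/2) = 7.70×10⁻⁶ m³.
B = (4π×10⁻⁷ × 9.28 × 0.0001769) / (2 × 7.70×10⁻⁶) = 1.34×10⁻⁴ T.

B ≈ 134 μT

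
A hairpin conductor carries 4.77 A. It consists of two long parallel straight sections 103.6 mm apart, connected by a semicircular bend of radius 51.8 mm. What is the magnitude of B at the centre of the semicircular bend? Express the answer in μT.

B ≈ 47.3 μT

The semicircular arc contributes B_arc = μ₀I·π/(4πR) = μ₀I/(4R) = 2.89×10⁻⁵ T.
Each semi-infinite lead is at perpendicular distance R = 0.0518 m from the centre, with the perpendicular foot at its near end, so it contributes μ₀I/(4πR); both point the same way, together 1.84×10⁻⁵ T.
Arc and leads all point the same direction: B = 2.89×10⁻⁵ + 1.84×10⁻⁵ = 4.73×10⁻⁵ T.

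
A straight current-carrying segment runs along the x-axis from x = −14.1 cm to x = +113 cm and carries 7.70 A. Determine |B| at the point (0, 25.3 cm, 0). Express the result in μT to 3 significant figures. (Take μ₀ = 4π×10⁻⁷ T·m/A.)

B ≈ 4.45 μT

For a finite straight segment, B = (μ₀I/4πd)(sinθ₁ + sinθ₂), where θ₁, θ₂ are the angles from the perpendicular to each end.
The perpendicular distance is d = 0.253 m; the end-offsets along the wire are a = 0.141 m and b = 1.13 m.
sinθ₁ = 0.141/√(0.141²+0.253²) = 0.4868; sinθ₂ = 1.13/√(1.13²+0.253²) = 0.9758.
B = (4π×10⁻⁷ × 7.70) / (4π × 0.253) × (0.4868 + 0.9758) = 4.45×10⁻⁶ T.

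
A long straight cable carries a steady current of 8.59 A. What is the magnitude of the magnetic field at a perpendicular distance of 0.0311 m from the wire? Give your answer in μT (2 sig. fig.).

B ≈ 55 μT

For an infinitely long straight wire, B = μ₀I/(2πd).
B = (4π×10⁻⁷ × 8.59) / (2π × 0.0311) = 5.52×10⁻⁵ T.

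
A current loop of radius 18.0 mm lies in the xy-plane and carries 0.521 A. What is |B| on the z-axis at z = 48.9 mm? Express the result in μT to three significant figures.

On the axis of a circular loop, B = μ₀IR² / [2(R²+z²)^(3/2)].
R² + z² = (0.018)² + (0.0489)² = 0.002715 m², and (R²+z²)^(3/2) = 1.41×10⁻⁴ m³.
B = (4π×10⁻⁷ × 0.521 × 0.000324) / (2 × 1.41×10⁻⁴) = 7.50×10⁻⁷ T.

B ≈ 0.750 μT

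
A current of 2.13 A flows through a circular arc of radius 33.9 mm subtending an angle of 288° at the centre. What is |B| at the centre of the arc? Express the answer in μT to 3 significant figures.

The Biot–Savart field of a circular arc at its centre is B = μ₀Iφ/(4πR), with φ = 5.027 rad.
B = (4π×10⁻⁷ × 2.13 × 5.027) / (4π × 0.0339) = 3.16×10⁻⁵ T.

B ≈ 31.6 μT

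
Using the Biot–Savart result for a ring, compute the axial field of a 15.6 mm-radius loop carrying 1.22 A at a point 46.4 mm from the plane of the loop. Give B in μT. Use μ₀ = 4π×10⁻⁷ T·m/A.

B ≈ 1.59 μT

On the axis of a circular loop, B = μ₀IR² / [2(R²+z²)^(3/2)].
R² + z² = (0.0156)² + (0.0464)² = 0.002396 m², and (R²+z²)^(3/2) = 1.17×10⁻⁴ m³.
B = (4π×10⁻⁷ × 1.22 × 0.0002434) / (2 × 1.17×10⁻⁴) = 1.59×10⁻⁶ T.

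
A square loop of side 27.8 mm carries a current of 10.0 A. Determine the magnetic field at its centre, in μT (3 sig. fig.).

Each side is a finite straight segment at perpendicular distance d = a/(2 tan(π/4)) = 0.0139 m from the centre, with end-angles ±π/4.
One side contributes B₁ = (μ₀I/4πd)·2 sin(π/4) = 1.02×10⁻⁴ T.
All 4 sides add in the same direction: B = 4 × 1.02×10⁻⁴ = 4.07×10⁻⁴ T.

B ≈ 407 μT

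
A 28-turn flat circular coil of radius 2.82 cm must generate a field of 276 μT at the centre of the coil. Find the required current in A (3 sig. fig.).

For an N-turn coil, B = Nμ₀I/(2R) with R = 0.0282 m, so I = 2RB/(Nμ₀) = 2 × 0.0282 × 2.76×10⁻⁴ / (28 × 4π×10⁻⁷) = 0.442 A.

I ≈ 0.442 A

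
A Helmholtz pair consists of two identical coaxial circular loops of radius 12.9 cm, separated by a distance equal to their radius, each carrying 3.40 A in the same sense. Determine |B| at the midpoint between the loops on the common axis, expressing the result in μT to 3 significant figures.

B ≈ 23.7 μT

Each loop contributes B = μ₀IR²/[2(R²+z²)^(3/2)] on the axis, with z measured from that loop.
Loop 1 (z = 0.0645 m): B₁ = 1.18×10⁻⁵ T. Loop 2 (z = 0.0645 m): B₂ = 1.18×10⁻⁵ T.
The fields add: B = B₁ + B₂ = 2.37×10⁻⁵ T.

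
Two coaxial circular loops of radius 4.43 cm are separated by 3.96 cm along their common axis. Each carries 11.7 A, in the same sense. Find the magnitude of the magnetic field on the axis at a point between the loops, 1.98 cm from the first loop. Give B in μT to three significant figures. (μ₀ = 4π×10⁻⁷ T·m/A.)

Each loop contributes B = μ₀IR²/[2(R²+z²)^(3/2)] on the axis, with z measured from that loop.
Loop 1 (z = 0.0198 m): B₁ = 1.26×10⁻⁴ T. Loop 2 (z = 0.0198 m): B₂ = 1.26×10⁻⁴ T.
The fields add: B = B₁ + B₂ = 2.53×10⁻⁴ T.

B ≈ 253 μT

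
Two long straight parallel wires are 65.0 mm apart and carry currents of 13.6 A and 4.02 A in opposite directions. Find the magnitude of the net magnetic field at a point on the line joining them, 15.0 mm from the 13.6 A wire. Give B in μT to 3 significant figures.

B ≈ 197 μT

Each long wire gives B = μ₀I/(2πd). Distances are d₁ = 0.015 m and d₂ = 0.05 m.
B₁ = 1.81×10⁻⁴ T, B₂ = 1.61×10⁻⁵ T.
Between antiparallel currents both contributions point the same way, so they add. B = B₁ + B₂ = 1.81×10⁻⁴ + 1.61×10⁻⁵ = 1.97×10⁻⁴ T.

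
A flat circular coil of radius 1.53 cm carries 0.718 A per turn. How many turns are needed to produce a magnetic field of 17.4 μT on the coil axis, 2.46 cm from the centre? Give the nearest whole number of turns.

For an N-turn coil, B = Nμ₀IR²/[2(R²+z²)^(3/2)]. A single turn gives B₁ = 4.34×10⁻⁶ T with R = 0.0153 m, z = 0.0246 m.
N = B/B₁ = 1.74×10⁻⁵ / 4.34×10⁻⁶ = 4.01.

N = 4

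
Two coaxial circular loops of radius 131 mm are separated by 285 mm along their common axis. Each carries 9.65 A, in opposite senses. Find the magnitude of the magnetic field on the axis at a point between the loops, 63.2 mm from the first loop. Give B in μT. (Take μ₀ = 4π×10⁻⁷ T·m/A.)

Each loop contributes B = μ₀IR²/[2(R²+z²)^(3/2)] on the axis, with z measured from that loop.
Loop 1 (z = 0.0632 m): B₁ = 3.38×10⁻⁵ T. Loop 2 (z = 0.2218 m): B₂ = 6.09×10⁻⁶ T.
The fields oppose: B = |B₁ − B₂| = 2.77×10⁻⁵ T.

B ≈ 27.7 μT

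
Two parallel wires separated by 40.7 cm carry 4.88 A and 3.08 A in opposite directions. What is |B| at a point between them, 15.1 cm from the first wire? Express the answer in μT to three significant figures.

B ≈ 8.87 μT

Each long wire gives B = μ₀I/(2πd). Distances are d₁ = 0.151 m and d₂ = 0.256 m.
B₁ = 6.46×10⁻⁶ T, B₂ = 2.41×10⁻⁶ T.
Between antiparallel currents both contributions point the same way, so they add. B = B₁ + B₂ = 6.46×10⁻⁶ + 2.41×10⁻⁶ = 8.87×10⁻⁶ T.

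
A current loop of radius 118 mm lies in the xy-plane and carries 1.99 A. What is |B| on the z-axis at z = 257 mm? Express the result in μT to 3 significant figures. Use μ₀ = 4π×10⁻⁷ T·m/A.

B ≈ 0.770 μT

On the axis of a circular loop, B = μ₀IR² / [2(R²+z²)^(3/2)].
R² + z² = (0.118)² + (0.257)² = 0.07997 m², and (R²+z²)^(3/2) = 2.26×10⁻² m³.
B = (4π×10⁻⁷ × 1.99 × 0.01392) / (2 × 2.26×10⁻²) = 7.70×10⁻⁷ T.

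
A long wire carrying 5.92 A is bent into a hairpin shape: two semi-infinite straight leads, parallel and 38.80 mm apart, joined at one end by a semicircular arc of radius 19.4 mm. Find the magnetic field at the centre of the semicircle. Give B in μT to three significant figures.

B ≈ 157 μT

The semicircular arc contributes B_arc = μ₀I·π/(4πR) = μ₀I/(4R) = 9.59×10⁻⁵ T.
Each semi-infinite lead is at perpendicular distance R = 0.0194 m from the centre, with the perpendicular foot at its near end, so it contributes μ₀I/(4πR); both point the same way, together 6.10×10⁻⁵ T.
Arc and leads all point the same direction: B = 9.59×10⁻⁵ + 6.10×10⁻⁵ = 1.57×10⁻⁴ T.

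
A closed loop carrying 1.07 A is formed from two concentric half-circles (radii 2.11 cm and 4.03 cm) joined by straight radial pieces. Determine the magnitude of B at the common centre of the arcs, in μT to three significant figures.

B ≈ 7.59 μT

The radial connectors point toward the centre, so dl × r̂ = 0 and they contribute nothing.
Each semicircle gives μ₀I/(4R): inner arc 1.59×10⁻⁵ T, outer arc 8.34×10⁻⁶ T.
The two arcs carry current in opposite angular senses, so their fields oppose: B = |1.59×10⁻⁵ − 8.34×10⁻⁶| = 7.59×10⁻⁶ T.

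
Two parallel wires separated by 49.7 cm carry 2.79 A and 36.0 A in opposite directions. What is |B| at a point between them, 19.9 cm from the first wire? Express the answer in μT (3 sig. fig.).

B ≈ 27.0 μT

Each long wire gives B = μ₀I/(2πd). Distances are d₁ = 0.199 m and d₂ = 0.298 m.
B₁ = 2.80×10⁻⁶ T, B₂ = 2.42×10⁻⁵ T.
Between antiparallel currents both contributions point the same way, so they add. B = B₁ + B₂ = 2.80×10⁻⁶ + 2.42×10⁻⁵ = 2.70×10⁻⁵ T.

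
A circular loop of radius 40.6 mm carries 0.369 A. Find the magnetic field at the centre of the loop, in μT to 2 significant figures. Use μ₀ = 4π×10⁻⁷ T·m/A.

At the centre of a circular loop the Biot–Savart law gives B = μ₀I/(2R).
B = (4π×10⁻⁷ × 0.369) / (2 × 0.0406) = 5.71×10⁻⁶ T.

B ≈ 5.7 μT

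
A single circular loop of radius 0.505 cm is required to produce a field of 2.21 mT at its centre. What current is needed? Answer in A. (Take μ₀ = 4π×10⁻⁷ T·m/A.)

At the centre of a circular loop B = μ₀I/(2R), so I = 2RB/μ₀.
With R = 0.00505 m, I = 2 × 0.00505 × 2.21×10⁻³ / (4π×10⁻⁷) = 17.8 A.

I ≈ 17.8 A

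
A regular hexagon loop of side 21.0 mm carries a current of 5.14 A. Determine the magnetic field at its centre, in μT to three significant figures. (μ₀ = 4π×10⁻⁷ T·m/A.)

Each side is a finite straight segment at perpendicular distance d = a/(2 tan(π/6)) = 0.01819 m from the centre, with end-angles ±π/6.
One side contributes B₁ = (μ₀I/4πd)·2 sin(π/6) = 2.83×10⁻⁵ T.
All 6 sides add in the same direction: B = 6 × 2.83×10⁻⁵ = 1.70×10⁻⁴ T.

B ≈ 170 μT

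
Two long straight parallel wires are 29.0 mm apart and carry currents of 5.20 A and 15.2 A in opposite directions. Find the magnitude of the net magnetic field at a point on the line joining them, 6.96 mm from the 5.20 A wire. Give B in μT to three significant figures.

Each long wire gives B = μ₀I/(2πd). Distances are d₁ = 0.00696 m and d₂ = 0.02204 m.
B₁ = 1.49×10⁻⁴ T, B₂ = 1.38×10⁻⁴ T.
Between antiparallel currents both contributions point the same way, so they add. B = B₁ + B₂ = 1.49×10⁻⁴ + 1.38×10⁻⁴ = 2.87×10⁻⁴ T.

B ≈ 287 μT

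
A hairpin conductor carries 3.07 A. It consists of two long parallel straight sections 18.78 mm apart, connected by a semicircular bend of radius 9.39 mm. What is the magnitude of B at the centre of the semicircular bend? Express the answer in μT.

The semicircular arc contributes B_arc = μ₀I·π/(4πR) = μ₀I/(4R) = 1.03×10⁻⁴ T.
Each semi-infinite lead is at perpendicular distance R = 0.00939 m from the centre, with the perpendicular foot at its near end, so it contributes μ₀I/(4πR); both point the same way, together 6.54×10⁻⁵ T.
Arc and leads all point the same direction: B = 1.03×10⁻⁴ + 6.54×10⁻⁵ = 1.68×10⁻⁴ T.

B ≈ 168 μT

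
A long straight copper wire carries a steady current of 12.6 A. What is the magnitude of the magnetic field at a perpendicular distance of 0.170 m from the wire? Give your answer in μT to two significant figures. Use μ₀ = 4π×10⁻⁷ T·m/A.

B ≈ 15 μT

For an infinitely long straight wire, B = μ₀I/(2πd).
B = (4π×10⁻⁷ × 12.6) / (2π × 0.17) = 1.48×10⁻⁵ T.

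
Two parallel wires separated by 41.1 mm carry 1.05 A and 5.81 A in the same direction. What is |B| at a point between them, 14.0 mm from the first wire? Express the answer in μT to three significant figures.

B ≈ 27.9 μT

Each long wire gives B = μ₀I/(2πd). Distances are d₁ = 0.014 m and d₂ = 0.0271 m.
B₁ = 1.50×10⁻⁵ T, B₂ = 4.29×10⁻⁵ T.
Between parallel currents the two contributions point in opposite directions, so they subtract. B = |B₁ − B₂| = |1.50×10⁻⁵ − 4.29×10⁻⁵| = 2.79×10⁻⁵ T.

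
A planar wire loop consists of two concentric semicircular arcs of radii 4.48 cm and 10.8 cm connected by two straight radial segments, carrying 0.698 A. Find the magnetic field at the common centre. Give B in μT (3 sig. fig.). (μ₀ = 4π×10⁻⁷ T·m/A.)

B ≈ 2.86 μT

The radial connectors point toward the centre, so dl × r̂ = 0 and they contribute nothing.
Each semicircle gives μ₀I/(4R): inner arc 4.89×10⁻⁶ T, outer arc 2.03×10⁻⁶ T.
The two arcs carry current in opposite angular senses, so their fields oppose: B = |4.89×10⁻⁶ − 2.03×10⁻⁶| = 2.86×10⁻⁶ T.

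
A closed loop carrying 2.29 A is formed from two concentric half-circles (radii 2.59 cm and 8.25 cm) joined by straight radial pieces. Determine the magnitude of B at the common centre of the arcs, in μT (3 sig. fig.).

The radial connectors point toward the centre, so dl × r̂ = 0 and they contribute nothing.
Each semicircle gives μ₀I/(4R): inner arc 2.78×10⁻⁵ T, outer arc 8.72×10⁻⁶ T.
The two arcs carry current in opposite angular senses, so their fields oppose: B = |2.78×10⁻⁵ − 8.72×10⁻⁶| = 1.91×10⁻⁵ T.

B ≈ 19.1 μT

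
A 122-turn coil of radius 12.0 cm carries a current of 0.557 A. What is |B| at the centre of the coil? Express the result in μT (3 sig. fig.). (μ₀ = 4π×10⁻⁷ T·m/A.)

B ≈ 356 μT

For an N-turn flat coil, B = Nμ₀I/(2R) with R = 0.12 m.
B = 122 × 2.92×10⁻⁶ T = 3.56×10⁻⁴ T.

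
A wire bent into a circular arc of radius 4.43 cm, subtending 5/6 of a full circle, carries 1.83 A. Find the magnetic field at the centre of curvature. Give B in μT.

The Biot–Savart field of a circular arc at its centre is B = μ₀Iφ/(4πR), with φ = 5.236 rad.
B = (4π×10⁻⁷ × 1.83 × 5.236) / (4π × 0.0443) = 2.16×10⁻⁵ T.

B ≈ 21.6 μT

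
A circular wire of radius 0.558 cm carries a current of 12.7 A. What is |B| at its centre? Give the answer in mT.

At the centre of a circular loop the Biot–Savart law gives B = μ₀I/(2R).
B = (4π×10⁻⁷ × 12.7) / (2 × 0.00558) = 1.43×10⁻³ T.

B ≈ 1.43 mT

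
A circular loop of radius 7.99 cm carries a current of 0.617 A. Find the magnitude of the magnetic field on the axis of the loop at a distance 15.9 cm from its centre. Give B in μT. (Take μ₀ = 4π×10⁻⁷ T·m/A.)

B ≈ 0.439 μT

On the axis of a circular loop, B = μ₀IR² / [2(R²+z²)^(3/2)].
R² + z² = (0.0799)² + (0.159)² = 0.03167 m², and (R²+z²)^(3/2) = 5.63×10⁻³ m³.
B = (4π×10⁻⁷ × 0.617 × 0.006384) / (2 × 5.63×10⁻³) = 4.39×10⁻⁷ T.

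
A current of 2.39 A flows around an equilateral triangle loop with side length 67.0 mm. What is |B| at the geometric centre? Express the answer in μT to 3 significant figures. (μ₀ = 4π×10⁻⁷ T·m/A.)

Each side is a finite straight segment at perpendicular distance d = a/(2 tan(π/3)) = 0.01934 m from the centre, with end-angles ±π/3.
One side contributes B₁ = (μ₀I/4πd)·2 sin(π/3) = 2.14×10⁻⁵ T.
All 3 sides add in the same direction: B = 3 × 2.14×10⁻⁵ = 6.42×10⁻⁵ T.

B ≈ 64.2 μT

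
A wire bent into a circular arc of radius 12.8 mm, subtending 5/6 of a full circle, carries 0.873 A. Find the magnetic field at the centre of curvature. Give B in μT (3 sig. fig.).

B ≈ 35.7 μT

The Biot–Savart field of a circular arc at its centre is B = μ₀Iφ/(4πR), with φ = 5.236 rad.
B = (4π×10⁻⁷ × 0.873 × 5.236) / (4π × 0.0128) = 3.57×10⁻⁵ T.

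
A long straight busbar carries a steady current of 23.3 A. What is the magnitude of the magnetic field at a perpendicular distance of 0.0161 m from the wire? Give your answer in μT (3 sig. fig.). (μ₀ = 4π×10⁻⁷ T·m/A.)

For an infinitely long straight wire, B = μ₀I/(2πd).
B = (4π×10⁻⁷ × 23.3) / (2π × 0.0161) = 2.89×10⁻⁴ T.

B ≈ 289 μT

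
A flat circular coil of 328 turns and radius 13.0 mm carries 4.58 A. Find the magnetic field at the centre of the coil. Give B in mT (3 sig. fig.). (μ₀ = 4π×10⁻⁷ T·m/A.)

For an N-turn flat coil, B = Nμ₀I/(2R) with R = 0.013 m.
B = 328 × 2.21×10⁻⁴ T = 7.26×10⁻² T.

B ≈ 72.6 mT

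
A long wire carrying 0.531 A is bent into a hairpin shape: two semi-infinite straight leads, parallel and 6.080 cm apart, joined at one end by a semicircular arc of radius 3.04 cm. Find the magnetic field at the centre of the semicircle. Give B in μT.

The semicircular arc contributes B_arc = μ₀I·π/(4πR) = μ₀I/(4R) = 5.49×10⁻⁶ T.
Each semi-infinite lead is at perpendicular distance R = 0.0304 m from the centre, with the perpendicular foot at its near end, so it contributes μ₀I/(4πR); both point the same way, together 3.49×10⁻⁶ T.
Arc and leads all point the same direction: B = 5.49×10⁻⁶ + 3.49×10⁻⁶ = 8.98×10⁻⁶ T.

B ≈ 8.98 μT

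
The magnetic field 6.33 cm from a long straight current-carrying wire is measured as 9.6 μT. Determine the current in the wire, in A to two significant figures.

I ≈ 3.0 A

For a long straight wire B = μ₀I/(2πd), so I = 2πdB/μ₀.
I = 2π × 0.0633 × 9.60×10⁻⁶ / (4π×10⁻⁷) = 3.04 A.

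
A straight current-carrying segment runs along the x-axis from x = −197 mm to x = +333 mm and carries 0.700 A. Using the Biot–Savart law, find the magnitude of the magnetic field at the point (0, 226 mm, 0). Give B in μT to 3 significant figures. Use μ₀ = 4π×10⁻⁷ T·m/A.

For a finite straight segment, B = (μ₀I/4πd)(sinθ₁ + sinθ₂), where θ₁, θ₂ are the angles from the perpendicular to each end.
The perpendicular distance is d = 0.226 m; the end-offsets along the wire are a = 0.197 m and b = 0.333 m.
sinθ₁ = 0.197/√(0.197²+0.226²) = 0.6571; sinθ₂ = 0.333/√(0.333²+0.226²) = 0.8274.
B = (4π×10⁻⁷ × 0.700) / (4π × 0.226) × (0.6571 + 0.8274) = 4.60×10⁻⁷ T.

B ≈ 0.460 μT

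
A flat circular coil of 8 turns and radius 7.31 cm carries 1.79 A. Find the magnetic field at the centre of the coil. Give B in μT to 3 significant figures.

For an N-turn flat coil, B = Nμ₀I/(2R) with R = 0.0731 m.
B = 8 × 1.54×10⁻⁵ T = 1.23×10⁻⁴ T.

B ≈ 123 μT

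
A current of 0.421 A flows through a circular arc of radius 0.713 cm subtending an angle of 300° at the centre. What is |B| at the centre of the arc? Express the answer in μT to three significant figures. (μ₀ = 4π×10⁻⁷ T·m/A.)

B ≈ 30.9 μT

The Biot–Savart field of a circular arc at its centre is B = μ₀Iφ/(4πR), with φ = 5.236 rad.
B = (4π×10⁻⁷ × 0.421 × 5.236) / (4π × 0.00713) = 3.09×10⁻⁵ T.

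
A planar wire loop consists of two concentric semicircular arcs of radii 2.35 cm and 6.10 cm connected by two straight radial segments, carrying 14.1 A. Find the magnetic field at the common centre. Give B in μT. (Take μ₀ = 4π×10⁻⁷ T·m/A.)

The radial connectors point toward the centre, so dl × r̂ = 0 and they contribute nothing.
Each semicircle gives μ₀I/(4R): inner arc 1.88×10⁻⁴ T, outer arc 7.26×10⁻⁵ T.
The two arcs carry current in opposite angular senses, so their fields oppose: B = |1.88×10⁻⁴ − 7.26×10⁻⁵| = 1.16×10⁻⁴ T.

B ≈ 116 μT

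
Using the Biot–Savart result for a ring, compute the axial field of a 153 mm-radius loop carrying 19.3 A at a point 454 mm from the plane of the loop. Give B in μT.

On the axis of a circular loop, B = μ₀IR² / [2(R²+z²)^(3/2)].
R² + z² = (0.153)² + (0.454)² = 0.2295 m², and (R²+z²)^(3/2) = 0.110 m³.
B = (4π×10⁻⁷ × 19.3 × 0.02341) / (2 × 0.110) = 2.58×10⁻⁶ T.

B ≈ 2.58 μT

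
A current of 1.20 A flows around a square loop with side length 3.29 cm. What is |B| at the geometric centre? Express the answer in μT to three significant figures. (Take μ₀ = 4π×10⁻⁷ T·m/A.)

B ≈ 41.3 μT

Each side is a finite straight segment at perpendicular distance d = a/(2 tan(π/4)) = 0.01645 m from the centre, with end-angles ±π/4.
One side contributes B₁ = (μ₀I/4πd)·2 sin(π/4) = 1.03×10⁻⁵ T.
All 4 sides add in the same direction: B = 4 × 1.03×10⁻⁵ = 4.13×10⁻⁵ T.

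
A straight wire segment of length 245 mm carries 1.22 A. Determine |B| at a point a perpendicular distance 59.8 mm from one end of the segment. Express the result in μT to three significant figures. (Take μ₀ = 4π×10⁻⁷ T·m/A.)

B ≈ 1.98 μT

For a finite straight segment, B = (μ₀I/4πd)(sinθ₁ + sinθ₂), where θ₁, θ₂ are the angles from the perpendicular to each end.
The perpendicular foot is at one end, so the two end-offsets along the wire are 0 and L = 0.245 m.
sinθ₁ = 0/√(0²+0.0598²) = 0.0000; sinθ₂ = 0.245/√(0.245²+0.0598²) = 0.9715.
B = (4π×10⁻⁷ × 1.22) / (4π × 0.0598) × (0.0000 + 0.9715) = 1.98×10⁻⁶ T.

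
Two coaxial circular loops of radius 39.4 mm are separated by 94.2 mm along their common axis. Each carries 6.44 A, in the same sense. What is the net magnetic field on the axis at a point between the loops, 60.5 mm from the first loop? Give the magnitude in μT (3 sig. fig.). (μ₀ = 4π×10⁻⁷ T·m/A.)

B ≈ 61.8 μT

Each loop contributes B = μ₀IR²/[2(R²+z²)^(3/2)] on the axis, with z measured from that loop.
Loop 1 (z = 0.0605 m): B₁ = 1.67×10⁻⁵ T. Loop 2 (z = 0.0337 m): B₂ = 4.51×10⁻⁵ T.
The fields add: B = B₁ + B₂ = 6.18×10⁻⁵ T.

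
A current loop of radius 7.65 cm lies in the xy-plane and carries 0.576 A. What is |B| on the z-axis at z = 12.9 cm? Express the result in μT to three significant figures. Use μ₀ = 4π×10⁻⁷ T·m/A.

On the axis of a circular loop, B = μ₀IR² / [2(R²+z²)^(3/2)].
R² + z² = (0.0765)² + (0.129)² = 0.02249 m², and (R²+z²)^(3/2) = 3.37×10⁻³ m³.
B = (4π×10⁻⁷ × 0.576 × 0.005852) / (2 × 3.37×10⁻³) = 6.28×10⁻⁷ T.

B ≈ 0.628 μT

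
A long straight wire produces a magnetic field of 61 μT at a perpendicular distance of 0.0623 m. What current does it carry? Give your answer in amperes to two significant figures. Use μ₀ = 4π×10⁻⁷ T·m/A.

I ≈ 19 A

For a long straight wire B = μ₀I/(2πd), so I = 2πdB/μ₀.
I = 2π × 0.0623 × 6.10×10⁻⁵ / (4π×10⁻⁷) = 19.0 A.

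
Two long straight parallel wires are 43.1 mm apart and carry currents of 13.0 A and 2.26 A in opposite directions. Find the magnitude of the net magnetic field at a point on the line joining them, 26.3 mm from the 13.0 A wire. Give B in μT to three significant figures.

Each long wire gives B = μ₀I/(2πd). Distances are d₁ = 0.0263 m and d₂ = 0.0168 m.
B₁ = 9.89×10⁻⁵ T, B₂ = 2.69×10⁻⁵ T.
Between antiparallel currents both contributions point the same way, so they add. B = B₁ + B₂ = 9.89×10⁻⁵ + 2.69×10⁻⁵ = 1.26×10⁻⁴ T.

B ≈ 126 μT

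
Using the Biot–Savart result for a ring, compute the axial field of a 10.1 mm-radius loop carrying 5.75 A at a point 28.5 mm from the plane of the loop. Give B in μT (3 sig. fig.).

On the axis of a circular loop, B = μ₀IR² / [2(R²+z²)^(3/2)].
R² + z² = (0.0101)² + (0.0285)² = 0.0009143 m², and (R²+z²)^(3/2) = 2.76×10⁻⁵ m³.
B = (4π×10⁻⁷ × 5.75 × 0.000102) / (2 × 2.76×10⁻⁵) = 1.33×10⁻⁵ T.

B ≈ 13.3 μT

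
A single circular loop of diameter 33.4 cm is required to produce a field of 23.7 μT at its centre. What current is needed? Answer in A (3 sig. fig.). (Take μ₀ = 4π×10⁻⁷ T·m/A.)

I ≈ 6.30 A

At the centre of a circular loop B = μ₀I/(2R), so I = 2RB/μ₀.
With R = 0.167 m, I = 2 × 0.167 × 2.37×10⁻⁵ / (4π×10⁻⁷) = 6.30 A.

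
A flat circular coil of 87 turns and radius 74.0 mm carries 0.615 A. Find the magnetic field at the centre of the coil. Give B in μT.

For an N-turn flat coil, B = Nμ₀I/(2R) with R = 0.074 m.
B = 87 × 5.22×10⁻⁶ T = 4.54×10⁻⁴ T.

B ≈ 454 μT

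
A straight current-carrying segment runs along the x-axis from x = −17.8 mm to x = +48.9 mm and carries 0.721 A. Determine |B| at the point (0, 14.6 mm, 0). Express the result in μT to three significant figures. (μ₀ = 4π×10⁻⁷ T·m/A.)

For a finite straight segment, B = (μ₀I/4πd)(sinθ₁ + sinθ₂), where θ₁, θ₂ are the angles from the perpendicular to each end.
The perpendicular distance is d = 0.0146 m; the end-offsets along the wire are a = 0.0178 m and b = 0.0489 m.
sinθ₁ = 0.0178/√(0.0178²+0.0146²) = 0.7732; sinθ₂ = 0.0489/√(0.0489²+0.0146²) = 0.9582.
B = (4π×10⁻⁷ × 0.721) / (4π × 0.0146) × (0.7732 + 0.9582) = 8.55×10⁻⁶ T.

B ≈ 8.55 μT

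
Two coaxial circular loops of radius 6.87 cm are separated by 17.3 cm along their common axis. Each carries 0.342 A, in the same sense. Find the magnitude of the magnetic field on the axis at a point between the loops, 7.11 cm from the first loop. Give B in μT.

B ≈ 1.60 μT

Each loop contributes B = μ₀IR²/[2(R²+z²)^(3/2)] on the axis, with z measured from that loop.
Loop 1 (z = 0.0711 m): B₁ = 1.05×10⁻⁶ T. Loop 2 (z = 0.1019 m): B₂ = 5.46×10⁻⁷ T.
The fields add: B = B₁ + B₂ = 1.60×10⁻⁶ T.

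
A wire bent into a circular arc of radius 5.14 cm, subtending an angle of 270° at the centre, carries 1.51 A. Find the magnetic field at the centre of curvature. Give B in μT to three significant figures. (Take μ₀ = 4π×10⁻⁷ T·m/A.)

The Biot–Savart field of a circular arc at its centre is B = μ₀Iφ/(4πR), with φ = 4.712 rad.
B = (4π×10⁻⁷ × 1.51 × 4.712) / (4π × 0.0514) = 1.38×10⁻⁵ T.

B ≈ 13.8 μT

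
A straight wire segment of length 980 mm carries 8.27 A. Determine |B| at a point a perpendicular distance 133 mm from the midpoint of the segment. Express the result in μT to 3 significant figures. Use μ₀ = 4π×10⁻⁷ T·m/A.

B ≈ 12.0 μT

For a finite straight segment, B = (μ₀I/4πd)(sinθ₁ + sinθ₂), where θ₁, θ₂ are the angles from the perpendicular to each end.
The perpendicular from the point meets the wire at its midpoint, so each end is L/2 = 0.49 m away along the wire.
sinθ₁ = 0.49/√(0.49²+0.133²) = 0.9651; sinθ₂ = 0.49/√(0.49²+0.133²) = 0.9651.
B = (4π×10⁻⁷ × 8.27) / (4π × 0.133) × (0.9651 + 0.9651) = 1.20×10⁻⁵ T.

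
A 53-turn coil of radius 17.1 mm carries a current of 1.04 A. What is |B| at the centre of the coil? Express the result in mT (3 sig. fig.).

For an N-turn flat coil, B = Nμ₀I/(2R) with R = 0.0171 m.
B = 53 × 3.82×10⁻⁵ T = 2.03×10⁻³ T.

B ≈ 2.03 mT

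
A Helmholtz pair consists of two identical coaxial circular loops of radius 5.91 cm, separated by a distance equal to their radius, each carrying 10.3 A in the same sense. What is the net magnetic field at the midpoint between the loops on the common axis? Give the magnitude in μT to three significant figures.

Each loop contributes B = μ₀IR²/[2(R²+z²)^(3/2)] on the axis, with z measured from that loop.
Loop 1 (z = 0.02955 m): B₁ = 7.84×10⁻⁵ T. Loop 2 (z = 0.02955 m): B₂ = 7.84×10⁻⁵ T.
The fields add: B = B₁ + B₂ = 1.57×10⁻⁴ T.

B ≈ 157 μT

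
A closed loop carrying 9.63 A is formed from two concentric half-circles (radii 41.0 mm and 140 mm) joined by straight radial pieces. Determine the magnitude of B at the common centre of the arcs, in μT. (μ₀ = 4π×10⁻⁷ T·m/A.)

The radial connectors point toward the centre, so dl × r̂ = 0 and they contribute nothing.
Each semicircle gives μ₀I/(4R): inner arc 7.38×10⁻⁵ T, outer arc 2.16×10⁻⁵ T.
The two arcs carry current in opposite angular senses, so their fields oppose: B = |7.38×10⁻⁵ − 2.16×10⁻⁵| = 5.22×10⁻⁵ T.

B ≈ 52.2 μT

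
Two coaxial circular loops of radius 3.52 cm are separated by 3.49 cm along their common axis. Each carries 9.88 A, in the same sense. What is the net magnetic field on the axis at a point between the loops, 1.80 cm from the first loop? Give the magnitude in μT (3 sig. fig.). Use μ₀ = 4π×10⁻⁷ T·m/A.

B ≈ 254 μT

Each loop contributes B = μ₀IR²/[2(R²+z²)^(3/2)] on the axis, with z measured from that loop.
Loop 1 (z = 0.018 m): B₁ = 1.24×10⁻⁴ T. Loop 2 (z = 0.0169 m): B₂ = 1.29×10⁻⁴ T.
The fields add: B = B₁ + B₂ = 2.54×10⁻⁴ T.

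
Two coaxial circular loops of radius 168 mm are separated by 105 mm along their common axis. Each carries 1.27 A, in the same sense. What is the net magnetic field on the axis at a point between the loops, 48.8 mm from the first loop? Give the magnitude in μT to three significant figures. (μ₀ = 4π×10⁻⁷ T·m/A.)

B ≈ 8.26 μT

Each loop contributes B = μ₀IR²/[2(R²+z²)^(3/2)] on the axis, with z measured from that loop.
Loop 1 (z = 0.0488 m): B₁ = 4.21×10⁻⁶ T. Loop 2 (z = 0.0562 m): B₂ = 4.05×10⁻⁶ T.
The fields add: B = B₁ + B₂ = 8.26×10⁻⁶ T.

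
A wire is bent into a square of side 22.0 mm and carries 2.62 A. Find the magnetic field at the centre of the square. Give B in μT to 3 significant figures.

Each side is a finite straight segment at perpendicular distance d = a/(2 tan(π/4)) = 0.011 m from the centre, with end-angles ±π/4.
One side contributes B₁ = (μ₀I/4πd)·2 sin(π/4) = 3.37×10⁻⁵ T.
All 4 sides add in the same direction: B = 4 × 3.37×10⁻⁵ = 1.35×10⁻⁴ T.

B ≈ 135 μT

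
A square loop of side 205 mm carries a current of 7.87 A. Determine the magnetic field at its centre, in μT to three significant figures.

Each side is a finite straight segment at perpendicular distance d = a/(2 tan(π/4)) = 0.1025 m from the centre, with end-angles ±π/4.
One side contributes B₁ = (μ₀I/4πd)·2 sin(π/4) = 1.09×10⁻⁵ T.
All 4 sides add in the same direction: B = 4 × 1.09×10⁻⁵ = 4.34×10⁻⁵ T.

B ≈ 43.4 μT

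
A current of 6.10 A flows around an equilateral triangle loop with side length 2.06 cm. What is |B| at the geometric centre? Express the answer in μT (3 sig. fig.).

B ≈ 533 μT

Each side is a finite straight segment at perpendicular distance d = a/(2 tan(π/3)) = 0.005947 m from the centre, with end-angles ±π/3.
One side contributes B₁ = (μ₀I/4πd)·2 sin(π/3) = 1.78×10⁻⁴ T.
All 3 sides add in the same direction: B = 3 × 1.78×10⁻⁴ = 5.33×10⁻⁴ T.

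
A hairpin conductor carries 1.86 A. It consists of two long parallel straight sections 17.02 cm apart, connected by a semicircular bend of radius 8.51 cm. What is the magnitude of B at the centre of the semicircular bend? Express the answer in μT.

B ≈ 11.2 μT

The semicircular arc contributes B_arc = μ₀I·π/(4πR) = μ₀I/(4R) = 6.87×10⁻⁶ T.
Each semi-infinite lead is at perpendicular distance R = 0.0851 m from the centre, with the perpendicular foot at its near end, so it contributes μ₀I/(4πR); both point the same way, together 4.37×10⁻⁶ T.
Arc and leads all point the same direction: B = 6.87×10⁻⁶ + 4.37×10⁻⁶ = 1.12×10⁻⁵ T.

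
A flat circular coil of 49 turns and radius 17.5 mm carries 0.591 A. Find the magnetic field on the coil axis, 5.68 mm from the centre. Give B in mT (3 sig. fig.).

For an N-turn flat coil, B = Nμ₀IR²/[2(R²+z²)^(3/2)] with R = 0.0175 m, z = 0.00568 m.
B = 49 × 1.83×10⁻⁵ T = 8.95×10⁻⁴ T.

B ≈ 0.895 mT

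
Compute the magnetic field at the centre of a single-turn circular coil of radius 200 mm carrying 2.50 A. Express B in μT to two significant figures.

B ≈ 7.9 μT

At the centre of a circular loop the Biot–Savart law gives B = μ₀I/(2R).
B = (4π×10⁻⁷ × 2.50) / (2 × 0.2) = 7.85×10⁻⁶ T.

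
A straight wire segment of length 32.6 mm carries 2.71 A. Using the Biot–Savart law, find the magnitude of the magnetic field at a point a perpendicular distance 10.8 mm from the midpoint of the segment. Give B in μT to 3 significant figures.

B ≈ 41.8 μT

For a finite straight segment, B = (μ₀I/4πd)(sinθ₁ + sinθ₂), where θ₁, θ₂ are the angles from the perpendicular to each end.
The perpendicular from the point meets the wire at its midpoint, so each end is L/2 = 0.0163 m away along the wire.
sinθ₁ = 0.0163/√(0.0163²+0.0108²) = 0.8336; sinθ₂ = 0.0163/√(0.0163²+0.0108²) = 0.8336.
B = (4π×10⁻⁷ × 2.71) / (4π × 0.0108) × (0.8336 + 0.8336) = 4.18×10⁻⁵ T.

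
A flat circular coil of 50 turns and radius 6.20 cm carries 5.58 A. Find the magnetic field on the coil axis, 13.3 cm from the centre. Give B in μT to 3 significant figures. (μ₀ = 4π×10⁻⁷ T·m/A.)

For an N-turn flat coil, B = Nμ₀IR²/[2(R²+z²)^(3/2)] with R = 0.062 m, z = 0.133 m.
B = 50 × 4.27×10⁻⁶ T = 2.13×10⁻⁴ T.

B ≈ 213 μT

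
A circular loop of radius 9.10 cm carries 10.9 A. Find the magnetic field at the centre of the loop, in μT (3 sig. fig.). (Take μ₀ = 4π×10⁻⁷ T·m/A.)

B ≈ 75.3 μT

At the centre of a circular loop the Biot–Savart law gives B = μ₀I/(2R).
B = (4π×10⁻⁷ × 10.9) / (2 × 0.091) = 7.53×10⁻⁵ T.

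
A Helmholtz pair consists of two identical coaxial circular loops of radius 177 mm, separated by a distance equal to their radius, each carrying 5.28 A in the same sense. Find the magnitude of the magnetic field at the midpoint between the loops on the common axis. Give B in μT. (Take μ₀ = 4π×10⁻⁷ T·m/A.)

B ≈ 26.8 μT

Each loop contributes B = μ₀IR²/[2(R²+z²)^(3/2)] on the axis, with z measured from that loop.
Loop 1 (z = 0.0885 m): B₁ = 1.34×10⁻⁵ T. Loop 2 (z = 0.0885 m): B₂ = 1.34×10⁻⁵ T.
The fields add: B = B₁ + B₂ = 2.68×10⁻⁵ T.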